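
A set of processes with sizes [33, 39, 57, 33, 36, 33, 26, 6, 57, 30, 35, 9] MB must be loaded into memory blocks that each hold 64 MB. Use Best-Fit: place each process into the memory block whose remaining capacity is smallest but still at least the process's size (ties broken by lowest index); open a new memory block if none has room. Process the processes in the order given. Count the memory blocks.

Put 33 MB in memory block 1; 31 MB remain.
Put 39 MB in memory block 2; 25 MB remain.
Put 57 MB in memory block 3; 7 MB remain.
Put 33 MB in memory block 4; 31 MB remain.
Put 36 MB in memory block 5; 28 MB remain.
Put 33 MB in memory block 6; 31 MB remain.
Put 26 MB in memory block 5; 2 MB remain.
Put 6 MB in memory block 3; 1 MB remain.
Put 57 MB in memory block 7; 7 MB remain.
Put 30 MB in memory block 1; 1 MB remain.
Put 35 MB in memory block 8; 29 MB remain.
Put 9 MB in memory block 2; 16 MB remain.

8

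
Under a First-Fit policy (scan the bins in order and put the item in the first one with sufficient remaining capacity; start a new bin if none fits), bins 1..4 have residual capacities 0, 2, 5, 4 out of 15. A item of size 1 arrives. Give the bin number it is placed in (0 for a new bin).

2

Bins with room: bin 2 (2), bin 3 (5), bin 4 (4).
The first with room is bin 2.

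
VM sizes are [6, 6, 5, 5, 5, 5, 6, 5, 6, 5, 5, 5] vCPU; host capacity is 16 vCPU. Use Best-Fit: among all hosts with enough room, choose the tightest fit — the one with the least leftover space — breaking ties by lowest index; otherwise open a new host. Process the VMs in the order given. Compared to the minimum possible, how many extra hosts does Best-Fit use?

Best-Fit: [6,6] [5,5,5] [5,6,5] [6,5,5] [5] → 5 hosts.
Total size 64 vCPU; any packing needs at least ⌈64/16⌉ = 4 hosts.
An optimal packing achieves that bound: [6,5,5] [6,5,5] [6,5,5] [6,5,5] → 4 hosts.
Excess: 5 − 4 = 1.

1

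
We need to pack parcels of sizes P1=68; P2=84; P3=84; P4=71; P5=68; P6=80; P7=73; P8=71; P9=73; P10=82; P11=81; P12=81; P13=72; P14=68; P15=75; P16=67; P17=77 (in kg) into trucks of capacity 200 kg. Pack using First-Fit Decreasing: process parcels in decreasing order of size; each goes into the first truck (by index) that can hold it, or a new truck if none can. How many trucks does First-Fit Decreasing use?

9 trucks

Sorted descending: 84, 84, 82, 81, 81, 80, 77, 75, 73, 73, 72, 71, 71, 68, 68, 68, 67.
84 kg → truck 1 (remaining 116 kg)
84 kg → truck 1 (remaining 32 kg)
82 kg → truck 2 (remaining 118 kg)
81 kg → truck 2 (remaining 37 kg)
81 kg → truck 3 (remaining 119 kg)
80 kg → truck 3 (remaining 39 kg)
77 kg → truck 4 (remaining 123 kg)
75 kg → truck 4 (remaining 48 kg)
73 kg → truck 5 (remaining 127 kg)
73 kg → truck 5 (remaining 54 kg)
72 kg → truck 6 (remaining 128 kg)
71 kg → truck 6 (remaining 57 kg)
71 kg → truck 7 (remaining 129 kg)
68 kg → truck 7 (remaining 61 kg)
68 kg → truck 8 (remaining 132 kg)
68 kg → truck 8 (remaining 64 kg)
67 kg → truck 9 (remaining 133 kg)
Final trucks: [84,84] [82,81] [81,80] [77,75] [73,73] [72,71] [71,68] [68,68] [67].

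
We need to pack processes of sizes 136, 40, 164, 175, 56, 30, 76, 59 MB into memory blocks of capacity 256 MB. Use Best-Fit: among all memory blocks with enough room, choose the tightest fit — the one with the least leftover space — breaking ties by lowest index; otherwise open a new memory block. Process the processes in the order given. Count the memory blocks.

4 memory blocks

memory block 1: place 136 MB, 120 MB left
memory block 1: place 40 MB, 80 MB left
memory block 2: place 164 MB, 92 MB left
memory block 3: place 175 MB, 81 MB left
memory block 1: place 56 MB, 24 MB left
memory block 3: place 30 MB, 51 MB left
memory block 2: place 76 MB, 16 MB left
memory block 4: place 59 MB, 197 MB left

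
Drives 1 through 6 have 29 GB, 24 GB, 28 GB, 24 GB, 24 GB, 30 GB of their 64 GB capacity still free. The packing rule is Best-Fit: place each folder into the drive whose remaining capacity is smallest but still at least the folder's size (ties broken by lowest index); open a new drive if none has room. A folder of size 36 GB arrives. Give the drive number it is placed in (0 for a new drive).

No drive has ≥ 36 GB free, so a new drive is opened.

0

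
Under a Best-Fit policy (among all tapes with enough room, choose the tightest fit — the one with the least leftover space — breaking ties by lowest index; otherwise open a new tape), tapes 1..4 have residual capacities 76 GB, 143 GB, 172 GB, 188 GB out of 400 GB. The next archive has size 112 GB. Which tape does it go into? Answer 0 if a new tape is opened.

Tapes with room: tape 2 (143 GB), tape 3 (172 GB), tape 4 (188 GB).
Tightest fit is tape 2 with 143 GB free.

2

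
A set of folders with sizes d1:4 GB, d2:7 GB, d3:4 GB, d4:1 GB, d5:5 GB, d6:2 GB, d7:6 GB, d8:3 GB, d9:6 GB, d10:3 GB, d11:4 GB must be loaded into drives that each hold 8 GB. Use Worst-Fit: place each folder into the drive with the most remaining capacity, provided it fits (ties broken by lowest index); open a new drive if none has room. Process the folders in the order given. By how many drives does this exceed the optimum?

1

Worst-Fit: [4,4] [7,1] [5,2] [6] [3,3] [6] [4] → 7 drives.
Total size 45 GB; any packing needs at least ⌈45/8⌉ = 6 drives.
An optimal packing achieves that bound: [7,1] [6,2] [6] [5,3] [4,4] [4,3] → 6 drives.
Excess: 7 − 6 = 1.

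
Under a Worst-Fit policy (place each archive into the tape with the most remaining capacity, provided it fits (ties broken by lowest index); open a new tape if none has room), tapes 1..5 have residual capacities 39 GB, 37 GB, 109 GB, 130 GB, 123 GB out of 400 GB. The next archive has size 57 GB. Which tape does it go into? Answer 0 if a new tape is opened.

Tapes with room: tape 3 (109 GB), tape 4 (130 GB), tape 5 (123 GB).
Most room is tape 4 with 130 GB free.

4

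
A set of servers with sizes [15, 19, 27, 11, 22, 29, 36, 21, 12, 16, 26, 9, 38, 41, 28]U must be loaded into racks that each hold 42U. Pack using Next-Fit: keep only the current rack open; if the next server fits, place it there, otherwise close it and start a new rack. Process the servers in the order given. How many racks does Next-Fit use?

11

15U → rack 1 (remaining 27U)
19U → rack 1 (remaining 8U)
27U → rack 2 (remaining 15U)
11U → rack 2 (remaining 4U)
22U → rack 3 (remaining 20U)
29U → rack 4 (remaining 13U)
36U → rack 5 (remaining 6U)
21U → rack 6 (remaining 21U)
12U → rack 6 (remaining 9U)
16U → rack 7 (remaining 26U)
26U → rack 7 (remaining 0U)
9U → rack 8 (remaining 33U)
38U → rack 9 (remaining 4U)
41U → rack 10 (remaining 1U)
28U → rack 11 (remaining 14U)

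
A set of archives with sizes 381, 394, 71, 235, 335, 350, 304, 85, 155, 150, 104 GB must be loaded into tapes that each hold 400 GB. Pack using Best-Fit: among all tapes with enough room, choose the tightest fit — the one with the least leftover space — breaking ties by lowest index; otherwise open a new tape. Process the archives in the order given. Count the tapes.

8

381 GB → tape 1 (remaining 19 GB)
394 GB → tape 2 (remaining 6 GB)
71 GB → tape 3 (remaining 329 GB)
235 GB → tape 3 (remaining 94 GB)
335 GB → tape 4 (remaining 65 GB)
350 GB → tape 5 (remaining 50 GB)
304 GB → tape 6 (remaining 96 GB)
85 GB → tape 3 (remaining 9 GB)
155 GB → tape 7 (remaining 245 GB)
150 GB → tape 7 (remaining 95 GB)
104 GB → tape 8 (remaining 296 GB)
Final tapes: [381] [394] [71,235,85] [335] [350] [304] [155,150] [104].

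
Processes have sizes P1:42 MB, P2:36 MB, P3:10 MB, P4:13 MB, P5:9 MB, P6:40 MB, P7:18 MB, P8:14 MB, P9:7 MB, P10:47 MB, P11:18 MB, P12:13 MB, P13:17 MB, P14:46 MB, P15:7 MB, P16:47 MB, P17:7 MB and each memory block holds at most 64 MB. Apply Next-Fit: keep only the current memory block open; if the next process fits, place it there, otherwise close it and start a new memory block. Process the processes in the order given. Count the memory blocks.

8 memory blocks

Put P1 (42 MB) in memory block 1; 22 MB remain.
Put P2 (36 MB) in memory block 2; 28 MB remain.
Put P3 (10 MB) in memory block 2; 18 MB remain.
Put P4 (13 MB) in memory block 2; 5 MB remain.
Put P5 (9 MB) in memory block 3; 55 MB remain.
Put P6 (40 MB) in memory block 3; 15 MB remain.
Put P7 (18 MB) in memory block 4; 46 MB remain.
Put P8 (14 MB) in memory block 4; 32 MB remain.
Put P9 (7 MB) in memory block 4; 25 MB remain.
Put P10 (47 MB) in memory block 5; 17 MB remain.
Put P11 (18 MB) in memory block 6; 46 MB remain.
Put P12 (13 MB) in memory block 6; 33 MB remain.
Put P13 (17 MB) in memory block 6; 16 MB remain.
Put P14 (46 MB) in memory block 7; 18 MB remain.
Put P15 (7 MB) in memory block 7; 11 MB remain.
Put P16 (47 MB) in memory block 8; 17 MB remain.
Put P17 (7 MB) in memory block 8; 10 MB remain.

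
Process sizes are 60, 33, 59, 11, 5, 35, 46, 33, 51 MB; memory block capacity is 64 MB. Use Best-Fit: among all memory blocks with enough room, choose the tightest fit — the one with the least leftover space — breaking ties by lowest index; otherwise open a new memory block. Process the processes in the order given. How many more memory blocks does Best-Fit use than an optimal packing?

0

Best-Fit: [60] [33,11] [59,5] [35] [46] [33] [51] → 7 memory blocks.
7 processes exceed 32 MB (half the capacity), and no two of those can share a memory block, so at least 7 memory blocks are needed.
So 7 is already optimal.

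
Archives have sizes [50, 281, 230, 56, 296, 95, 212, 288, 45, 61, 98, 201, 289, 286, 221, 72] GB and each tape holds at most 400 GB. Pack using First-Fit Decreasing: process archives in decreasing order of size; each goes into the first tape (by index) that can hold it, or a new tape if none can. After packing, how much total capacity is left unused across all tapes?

819

Sorted descending: 296, 289, 288, 286, 281, 230, 221, 212, 201, 98, 95, 72, 61, 56, 50, 45.
296 GB → tape 1 (remaining 104 GB)
289 GB → tape 2 (remaining 111 GB)
288 GB → tape 3 (remaining 112 GB)
286 GB → tape 4 (remaining 114 GB)
281 GB → tape 5 (remaining 119 GB)
230 GB → tape 6 (remaining 170 GB)
221 GB → tape 7 (remaining 179 GB)
212 GB → tape 8 (remaining 188 GB)
201 GB → tape 9 (remaining 199 GB)
98 GB → tape 1 (remaining 6 GB)
95 GB → tape 2 (remaining 16 GB)
72 GB → tape 3 (remaining 40 GB)
61 GB → tape 4 (remaining 53 GB)
56 GB → tape 5 (remaining 63 GB)
50 GB → tape 4 (remaining 3 GB)
45 GB → tape 5 (remaining 18 GB)
9 tapes × 400 GB = 3600 GB; used 2781 GB; unused 819 GB.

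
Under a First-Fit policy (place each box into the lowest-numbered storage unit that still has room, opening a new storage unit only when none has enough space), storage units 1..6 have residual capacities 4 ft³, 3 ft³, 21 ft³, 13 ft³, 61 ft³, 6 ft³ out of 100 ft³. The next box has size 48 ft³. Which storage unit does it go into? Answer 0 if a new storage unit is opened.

5

Storage units with room: storage unit 5 (61 ft³).
The first with room is storage unit 5.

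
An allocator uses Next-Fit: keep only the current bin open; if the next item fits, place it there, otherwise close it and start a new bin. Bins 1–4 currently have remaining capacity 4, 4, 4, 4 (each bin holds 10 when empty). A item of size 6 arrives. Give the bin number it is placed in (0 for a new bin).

0

Next-Fit only looks at bin 4, which has 4 free.
6 does not fit, so a new bin is opened.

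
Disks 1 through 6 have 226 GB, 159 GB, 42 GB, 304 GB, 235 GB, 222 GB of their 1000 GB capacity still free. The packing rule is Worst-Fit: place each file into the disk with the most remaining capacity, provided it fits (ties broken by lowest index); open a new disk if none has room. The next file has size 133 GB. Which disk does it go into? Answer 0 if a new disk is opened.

Disks with room: disk 1 (226 GB), disk 2 (159 GB), disk 4 (304 GB), disk 5 (235 GB), disk 6 (222 GB).
Most room is disk 4 with 304 GB free.

4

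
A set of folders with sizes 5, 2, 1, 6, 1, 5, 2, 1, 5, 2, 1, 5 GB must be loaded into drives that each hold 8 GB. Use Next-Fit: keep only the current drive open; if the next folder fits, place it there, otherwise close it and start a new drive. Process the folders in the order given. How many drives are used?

Put 5 GB in drive 1; 3 GB remain.
Put 2 GB in drive 1; 1 GB remain.
Put 1 GB in drive 1; 0 GB remain.
Put 6 GB in drive 2; 2 GB remain.
Put 1 GB in drive 2; 1 GB remain.
Put 5 GB in drive 3; 3 GB remain.
Put 2 GB in drive 3; 1 GB remain.
Put 1 GB in drive 3; 0 GB remain.
Put 5 GB in drive 4; 3 GB remain.
Put 2 GB in drive 4; 1 GB remain.
Put 1 GB in drive 4; 0 GB remain.
Put 5 GB in drive 5; 3 GB remain.

5 drives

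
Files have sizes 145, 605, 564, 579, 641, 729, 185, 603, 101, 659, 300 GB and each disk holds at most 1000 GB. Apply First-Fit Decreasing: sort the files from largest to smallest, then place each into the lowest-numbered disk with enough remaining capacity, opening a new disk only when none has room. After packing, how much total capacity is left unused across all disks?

1889

Sorted descending: 729, 659, 641, 605, 603, 579, 564, 300, 185, 145, 101.
729 GB → disk 1 (remaining 271 GB)
659 GB → disk 2 (remaining 341 GB)
641 GB → disk 3 (remaining 359 GB)
605 GB → disk 4 (remaining 395 GB)
603 GB → disk 5 (remaining 397 GB)
579 GB → disk 6 (remaining 421 GB)
564 GB → disk 7 (remaining 436 GB)
300 GB → disk 2 (remaining 41 GB)
185 GB → disk 1 (remaining 86 GB)
145 GB → disk 3 (remaining 214 GB)
101 GB → disk 3 (remaining 113 GB)
7 disks × 1000 GB = 7000 GB; used 5111 GB; unused 1889 GB.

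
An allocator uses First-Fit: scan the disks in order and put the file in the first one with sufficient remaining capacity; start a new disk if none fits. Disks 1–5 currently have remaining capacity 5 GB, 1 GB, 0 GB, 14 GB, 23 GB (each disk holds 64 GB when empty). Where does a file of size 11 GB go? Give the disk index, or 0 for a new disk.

Disks with room: disk 4 (14 GB), disk 5 (23 GB).
The first with room is disk 4.

4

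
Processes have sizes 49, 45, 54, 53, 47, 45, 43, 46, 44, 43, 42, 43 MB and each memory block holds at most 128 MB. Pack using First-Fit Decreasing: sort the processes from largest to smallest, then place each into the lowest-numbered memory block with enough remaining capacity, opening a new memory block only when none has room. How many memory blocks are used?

Sorted descending: 54, 53, 49, 47, 46, 45, 45, 44, 43, 43, 43, 42.
memory block 1: place 54 MB, 74 MB left
memory block 1: place 53 MB, 21 MB left
memory block 2: place 49 MB, 79 MB left
memory block 2: place 47 MB, 32 MB left
memory block 3: place 46 MB, 82 MB left
memory block 3: place 45 MB, 37 MB left
memory block 4: place 45 MB, 83 MB left
memory block 4: place 44 MB, 39 MB left
memory block 5: place 43 MB, 85 MB left
memory block 5: place 43 MB, 42 MB left
memory block 6: place 43 MB, 85 MB left
memory block 5: place 42 MB, 0 MB left

6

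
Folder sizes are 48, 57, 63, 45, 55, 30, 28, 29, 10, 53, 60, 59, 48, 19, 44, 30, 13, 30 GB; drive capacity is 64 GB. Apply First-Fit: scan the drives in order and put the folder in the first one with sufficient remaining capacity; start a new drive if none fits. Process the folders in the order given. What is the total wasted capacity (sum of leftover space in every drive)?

111

Put 48 GB in drive 1; 16 GB remain.
Put 57 GB in drive 2; 7 GB remain.
Put 63 GB in drive 3; 1 GB remain.
Put 45 GB in drive 4; 19 GB remain.
Put 55 GB in drive 5; 9 GB remain.
Put 30 GB in drive 6; 34 GB remain.
Put 28 GB in drive 6; 6 GB remain.
Put 29 GB in drive 7; 35 GB remain.
Put 10 GB in drive 1; 6 GB remain.
Put 53 GB in drive 8; 11 GB remain.
Put 60 GB in drive 9; 4 GB remain.
Put 59 GB in drive 10; 5 GB remain.
Put 48 GB in drive 11; 16 GB remain.
Put 19 GB in drive 4; 0 GB remain.
Put 44 GB in drive 12; 20 GB remain.
Put 30 GB in drive 7; 5 GB remain.
Put 13 GB in drive 11; 3 GB remain.
Put 30 GB in drive 13; 34 GB remain.
13 drives × 64 GB = 832 GB; used 721 GB; unused 111 GB.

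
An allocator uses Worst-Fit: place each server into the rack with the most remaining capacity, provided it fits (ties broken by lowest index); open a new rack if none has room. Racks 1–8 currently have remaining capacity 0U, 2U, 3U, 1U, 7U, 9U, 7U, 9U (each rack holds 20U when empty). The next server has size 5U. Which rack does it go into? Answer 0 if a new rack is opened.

6

Racks with room: rack 5 (7U), rack 6 (9U), rack 7 (7U), rack 8 (9U).
Most room is rack 6 with 9U free.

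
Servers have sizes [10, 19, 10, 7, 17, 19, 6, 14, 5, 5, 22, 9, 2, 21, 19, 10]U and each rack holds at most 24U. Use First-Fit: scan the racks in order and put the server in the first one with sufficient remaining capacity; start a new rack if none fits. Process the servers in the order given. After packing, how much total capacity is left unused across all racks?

21

10U → rack 1 (remaining 14U)
19U → rack 2 (remaining 5U)
10U → rack 1 (remaining 4U)
7U → rack 3 (remaining 17U)
17U → rack 3 (remaining 0U)
19U → rack 4 (remaining 5U)
6U → rack 5 (remaining 18U)
14U → rack 5 (remaining 4U)
5U → rack 2 (remaining 0U)
5U → rack 4 (remaining 0U)
22U → rack 6 (remaining 2U)
9U → rack 7 (remaining 15U)
2U → rack 1 (remaining 2U)
21U → rack 8 (remaining 3U)
19U → rack 9 (remaining 5U)
10U → rack 7 (remaining 5U)
9 racks × 24U = 216U; used 195U; unused 21U.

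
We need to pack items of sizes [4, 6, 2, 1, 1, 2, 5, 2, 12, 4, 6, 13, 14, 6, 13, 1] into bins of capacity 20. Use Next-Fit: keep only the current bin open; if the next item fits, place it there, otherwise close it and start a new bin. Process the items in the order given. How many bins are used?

6

4 → bin 1 (remaining 16)
6 → bin 1 (remaining 10)
2 → bin 1 (remaining 8)
1 → bin 1 (remaining 7)
1 → bin 1 (remaining 6)
2 → bin 1 (remaining 4)
5 → bin 2 (remaining 15)
2 → bin 2 (remaining 13)
12 → bin 2 (remaining 1)
4 → bin 3 (remaining 16)
6 → bin 3 (remaining 10)
13 → bin 4 (remaining 7)
14 → bin 5 (remaining 6)
6 → bin 5 (remaining 0)
13 → bin 6 (remaining 7)
1 → bin 6 (remaining 6)
Final bins: [4,6,2,1,1,2] [5,2,12] [4,6] [13] [14,6] [13,1].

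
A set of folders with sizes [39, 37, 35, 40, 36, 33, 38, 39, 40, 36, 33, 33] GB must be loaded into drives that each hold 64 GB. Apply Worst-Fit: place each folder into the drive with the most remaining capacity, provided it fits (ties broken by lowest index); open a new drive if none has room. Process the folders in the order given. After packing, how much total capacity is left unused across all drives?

39 GB → drive 1 (remaining 25 GB)
37 GB → drive 2 (remaining 27 GB)
35 GB → drive 3 (remaining 29 GB)
40 GB → drive 4 (remaining 24 GB)
36 GB → drive 5 (remaining 28 GB)
33 GB → drive 6 (remaining 31 GB)
38 GB → drive 7 (remaining 26 GB)
39 GB → drive 8 (remaining 25 GB)
40 GB → drive 9 (remaining 24 GB)
36 GB → drive 10 (remaining 28 GB)
33 GB → drive 11 (remaining 31 GB)
33 GB → drive 12 (remaining 31 GB)
12 drives × 64 GB = 768 GB; used 439 GB; unused 329 GB.

329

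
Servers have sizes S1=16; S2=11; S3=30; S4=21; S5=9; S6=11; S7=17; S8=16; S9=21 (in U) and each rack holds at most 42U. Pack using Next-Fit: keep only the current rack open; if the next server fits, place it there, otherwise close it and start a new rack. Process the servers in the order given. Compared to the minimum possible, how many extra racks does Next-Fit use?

1

Next-Fit: [16,11] [30] [21,9,11] [17,16] [21] → 5 racks.
Total size 152U; any packing needs at least ⌈152/42⌉ = 4 racks.
An optimal packing achieves that bound: [30,11] [21,21] [17,16,9] [16,11] → 4 racks.
Excess: 5 − 4 = 1.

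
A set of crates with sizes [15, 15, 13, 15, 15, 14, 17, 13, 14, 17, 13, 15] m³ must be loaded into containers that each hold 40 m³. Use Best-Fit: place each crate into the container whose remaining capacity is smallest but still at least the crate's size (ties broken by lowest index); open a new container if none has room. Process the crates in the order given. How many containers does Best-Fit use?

6

container 1: place 15 m³, 25 m³ left
container 1: place 15 m³, 10 m³ left
container 2: place 13 m³, 27 m³ left
container 2: place 15 m³, 12 m³ left
container 3: place 15 m³, 25 m³ left
container 3: place 14 m³, 11 m³ left
container 4: place 17 m³, 23 m³ left
container 4: place 13 m³, 10 m³ left
container 5: place 14 m³, 26 m³ left
container 5: place 17 m³, 9 m³ left
container 6: place 13 m³, 27 m³ left
container 6: place 15 m³, 12 m³ left
Final containers: [15,15] [13,15] [15,14] [17,13] [14,17] [13,15].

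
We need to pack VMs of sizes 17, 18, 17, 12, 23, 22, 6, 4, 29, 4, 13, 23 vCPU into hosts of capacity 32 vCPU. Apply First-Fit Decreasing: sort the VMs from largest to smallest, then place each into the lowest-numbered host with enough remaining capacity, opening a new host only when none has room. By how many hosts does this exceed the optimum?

First-Fit Decreasing: [29] [23,6] [23,4,4] [22] [18,13] [17,12] [17] → 7 hosts.
7 VMs exceed 16 vCPU (half the capacity), and no two of those can share a host, so at least 7 hosts are needed.
So 7 is already optimal.

0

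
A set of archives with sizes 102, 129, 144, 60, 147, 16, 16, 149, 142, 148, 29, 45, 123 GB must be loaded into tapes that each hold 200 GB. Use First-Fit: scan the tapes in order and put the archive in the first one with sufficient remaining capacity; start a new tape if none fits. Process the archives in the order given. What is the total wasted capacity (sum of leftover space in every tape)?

350

102 GB → tape 1 (remaining 98 GB)
129 GB → tape 2 (remaining 71 GB)
144 GB → tape 3 (remaining 56 GB)
60 GB → tape 1 (remaining 38 GB)
147 GB → tape 4 (remaining 53 GB)
16 GB → tape 1 (remaining 22 GB)
16 GB → tape 1 (remaining 6 GB)
149 GB → tape 5 (remaining 51 GB)
142 GB → tape 6 (remaining 58 GB)
148 GB → tape 7 (remaining 52 GB)
29 GB → tape 2 (remaining 42 GB)
45 GB → tape 3 (remaining 11 GB)
123 GB → tape 8 (remaining 77 GB)
8 tapes × 200 GB = 1600 GB; used 1250 GB; unused 350 GB.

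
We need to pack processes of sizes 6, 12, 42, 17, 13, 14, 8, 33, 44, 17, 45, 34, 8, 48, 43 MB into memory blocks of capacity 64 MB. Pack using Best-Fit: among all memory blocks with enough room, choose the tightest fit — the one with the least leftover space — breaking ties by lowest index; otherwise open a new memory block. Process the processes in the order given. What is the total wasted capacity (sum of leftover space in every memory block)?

memory block 1: place 6 MB, 58 MB left
memory block 1: place 12 MB, 46 MB left
memory block 1: place 42 MB, 4 MB left
memory block 2: place 17 MB, 47 MB left
memory block 2: place 13 MB, 34 MB left
memory block 2: place 14 MB, 20 MB left
memory block 2: place 8 MB, 12 MB left
memory block 3: place 33 MB, 31 MB left
memory block 4: place 44 MB, 20 MB left
memory block 4: place 17 MB, 3 MB left
memory block 5: place 45 MB, 19 MB left
memory block 6: place 34 MB, 30 MB left
memory block 2: place 8 MB, 4 MB left
memory block 7: place 48 MB, 16 MB left
memory block 8: place 43 MB, 21 MB left
8 memory blocks × 64 MB = 512 MB; used 384 MB; unused 128 MB.

128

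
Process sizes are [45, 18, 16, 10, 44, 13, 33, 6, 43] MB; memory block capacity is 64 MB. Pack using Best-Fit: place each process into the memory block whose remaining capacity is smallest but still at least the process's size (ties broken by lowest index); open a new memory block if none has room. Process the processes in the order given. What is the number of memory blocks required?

4

memory block 1: place 45 MB, 19 MB left
memory block 1: place 18 MB, 1 MB left
memory block 2: place 16 MB, 48 MB left
memory block 2: place 10 MB, 38 MB left
memory block 3: place 44 MB, 20 MB left
memory block 3: place 13 MB, 7 MB left
memory block 2: place 33 MB, 5 MB left
memory block 3: place 6 MB, 1 MB left
memory block 4: place 43 MB, 21 MB left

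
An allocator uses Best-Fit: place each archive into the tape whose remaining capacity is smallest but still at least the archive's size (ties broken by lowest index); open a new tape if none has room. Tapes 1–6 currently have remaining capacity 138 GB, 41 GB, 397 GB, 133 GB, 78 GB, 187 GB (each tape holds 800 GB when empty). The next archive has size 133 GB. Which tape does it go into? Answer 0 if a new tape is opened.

Tapes with room: tape 1 (138 GB), tape 3 (397 GB), tape 4 (133 GB), tape 6 (187 GB).
Tightest fit is tape 4 with 133 GB free.

4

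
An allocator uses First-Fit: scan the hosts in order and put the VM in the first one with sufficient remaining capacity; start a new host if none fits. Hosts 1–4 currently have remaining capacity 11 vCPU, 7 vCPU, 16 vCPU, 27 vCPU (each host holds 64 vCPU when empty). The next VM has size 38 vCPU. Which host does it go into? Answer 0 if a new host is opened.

0

No host has ≥ 38 vCPU free, so a new host is opened.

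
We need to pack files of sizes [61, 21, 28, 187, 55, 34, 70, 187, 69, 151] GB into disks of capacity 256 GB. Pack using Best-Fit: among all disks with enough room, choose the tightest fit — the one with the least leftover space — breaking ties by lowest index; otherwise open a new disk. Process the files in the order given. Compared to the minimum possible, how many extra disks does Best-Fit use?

Best-Fit: [61,21,28,34,70] [187,55] [187,69] [151] → 4 disks.
Total size 863 GB; any packing needs at least ⌈863/256⌉ = 4 disks.
So 4 is already optimal.

0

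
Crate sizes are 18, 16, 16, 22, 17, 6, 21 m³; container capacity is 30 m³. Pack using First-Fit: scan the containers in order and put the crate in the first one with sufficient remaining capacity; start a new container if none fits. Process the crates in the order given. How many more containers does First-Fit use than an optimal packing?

0

First-Fit: [18,6] [16] [16] [22] [17] [21] → 6 containers.
6 crates exceed 15 m³ (half the capacity), and no two of those can share a container, so at least 6 containers are needed.
So 6 is already optimal.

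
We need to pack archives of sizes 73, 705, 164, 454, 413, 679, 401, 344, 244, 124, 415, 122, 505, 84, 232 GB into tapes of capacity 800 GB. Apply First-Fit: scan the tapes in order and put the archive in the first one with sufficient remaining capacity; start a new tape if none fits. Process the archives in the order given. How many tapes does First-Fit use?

Put 73 GB in tape 1; 727 GB remain.
Put 705 GB in tape 1; 22 GB remain.
Put 164 GB in tape 2; 636 GB remain.
Put 454 GB in tape 2; 182 GB remain.
Put 413 GB in tape 3; 387 GB remain.
Put 679 GB in tape 4; 121 GB remain.
Put 401 GB in tape 5; 399 GB remain.
Put 344 GB in tape 3; 43 GB remain.
Put 244 GB in tape 5; 155 GB remain.
Put 124 GB in tape 2; 58 GB remain.
Put 415 GB in tape 6; 385 GB remain.
Put 122 GB in tape 5; 33 GB remain.
Put 505 GB in tape 7; 295 GB remain.
Put 84 GB in tape 4; 37 GB remain.
Put 232 GB in tape 6; 153 GB remain.
Final tapes: [73,705] [164,454,124] [413,344] [679,84] [401,244,122] [415,232] [505].

7 tapes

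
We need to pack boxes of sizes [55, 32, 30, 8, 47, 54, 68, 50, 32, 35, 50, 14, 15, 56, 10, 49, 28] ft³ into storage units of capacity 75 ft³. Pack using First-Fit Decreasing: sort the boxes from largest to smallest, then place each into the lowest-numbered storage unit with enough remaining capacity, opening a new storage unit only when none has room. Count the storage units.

10

Sorted descending: 68, 56, 55, 54, 50, 50, 49, 47, 35, 32, 32, 30, 28, 15, 14, 10, 8.
storage unit 1: place 68 ft³, 7 ft³ left
storage unit 2: place 56 ft³, 19 ft³ left
storage unit 3: place 55 ft³, 20 ft³ left
storage unit 4: place 54 ft³, 21 ft³ left
storage unit 5: place 50 ft³, 25 ft³ left
storage unit 6: place 50 ft³, 25 ft³ left
storage unit 7: place 49 ft³, 26 ft³ left
storage unit 8: place 47 ft³, 28 ft³ left
storage unit 9: place 35 ft³, 40 ft³ left
storage unit 9: place 32 ft³, 8 ft³ left
storage unit 10: place 32 ft³, 43 ft³ left
storage unit 10: place 30 ft³, 13 ft³ left
storage unit 8: place 28 ft³, 0 ft³ left
storage unit 2: place 15 ft³, 4 ft³ left
storage unit 3: place 14 ft³, 6 ft³ left
storage unit 4: place 10 ft³, 11 ft³ left
storage unit 4: place 8 ft³, 3 ft³ left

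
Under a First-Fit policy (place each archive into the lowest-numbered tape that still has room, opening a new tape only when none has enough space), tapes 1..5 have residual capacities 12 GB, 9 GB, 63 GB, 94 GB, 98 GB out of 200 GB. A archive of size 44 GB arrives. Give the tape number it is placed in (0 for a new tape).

3

Tapes with room: tape 3 (63 GB), tape 4 (94 GB), tape 5 (98 GB).
The first with room is tape 3.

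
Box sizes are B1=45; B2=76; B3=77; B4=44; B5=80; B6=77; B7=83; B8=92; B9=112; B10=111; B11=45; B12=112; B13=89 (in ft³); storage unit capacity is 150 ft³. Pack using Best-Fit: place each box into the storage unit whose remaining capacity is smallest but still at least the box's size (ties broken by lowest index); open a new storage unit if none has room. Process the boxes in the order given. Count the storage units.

Put B1 (45 ft³) in storage unit 1; 105 ft³ remain.
Put B2 (76 ft³) in storage unit 1; 29 ft³ remain.
Put B3 (77 ft³) in storage unit 2; 73 ft³ remain.
Put B4 (44 ft³) in storage unit 2; 29 ft³ remain.
Put B5 (80 ft³) in storage unit 3; 70 ft³ remain.
Put B6 (77 ft³) in storage unit 4; 73 ft³ remain.
Put B7 (83 ft³) in storage unit 5; 67 ft³ remain.
Put B8 (92 ft³) in storage unit 6; 58 ft³ remain.
Put B9 (112 ft³) in storage unit 7; 38 ft³ remain.
Put B10 (111 ft³) in storage unit 8; 39 ft³ remain.
Put B11 (45 ft³) in storage unit 6; 13 ft³ remain.
Put B12 (112 ft³) in storage unit 9; 38 ft³ remain.
Put B13 (89 ft³) in storage unit 10; 61 ft³ remain.

10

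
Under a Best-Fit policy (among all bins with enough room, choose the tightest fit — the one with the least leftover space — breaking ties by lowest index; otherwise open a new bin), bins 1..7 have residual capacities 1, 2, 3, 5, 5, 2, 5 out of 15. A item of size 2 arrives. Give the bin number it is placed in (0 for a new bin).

Bins with room: bin 2 (2), bin 3 (3), bin 4 (5), bin 5 (5), bin 6 (2), bin 7 (5).
Tightest fit is bin 2 with 2 free.

2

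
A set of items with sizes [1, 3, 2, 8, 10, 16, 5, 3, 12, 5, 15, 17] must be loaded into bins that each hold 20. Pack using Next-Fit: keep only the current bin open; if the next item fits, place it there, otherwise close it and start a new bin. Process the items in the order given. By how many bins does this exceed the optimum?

1

Next-Fit: [1,3,2,8] [10] [16] [5,3,12] [5,15] [17] → 6 bins.
Total size 97; any packing needs at least ⌈97/20⌉ = 5 bins.
An optimal packing achieves that bound: [17,3] [16,3,1] [15,5] [12,8] [10,5,2] → 5 bins.
Excess: 6 − 5 = 1.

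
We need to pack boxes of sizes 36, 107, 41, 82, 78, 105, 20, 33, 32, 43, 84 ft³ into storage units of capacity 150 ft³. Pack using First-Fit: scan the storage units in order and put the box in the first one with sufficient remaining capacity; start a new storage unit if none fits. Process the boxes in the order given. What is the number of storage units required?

5

Put 36 ft³ in storage unit 1; 114 ft³ remain.
Put 107 ft³ in storage unit 1; 7 ft³ remain.
Put 41 ft³ in storage unit 2; 109 ft³ remain.
Put 82 ft³ in storage unit 2; 27 ft³ remain.
Put 78 ft³ in storage unit 3; 72 ft³ remain.
Put 105 ft³ in storage unit 4; 45 ft³ remain.
Put 20 ft³ in storage unit 2; 7 ft³ remain.
Put 33 ft³ in storage unit 3; 39 ft³ remain.
Put 32 ft³ in storage unit 3; 7 ft³ remain.
Put 43 ft³ in storage unit 4; 2 ft³ remain.
Put 84 ft³ in storage unit 5; 66 ft³ remain.
Final storage units: [36,107] [41,82,20] [78,33,32] [105,43] [84].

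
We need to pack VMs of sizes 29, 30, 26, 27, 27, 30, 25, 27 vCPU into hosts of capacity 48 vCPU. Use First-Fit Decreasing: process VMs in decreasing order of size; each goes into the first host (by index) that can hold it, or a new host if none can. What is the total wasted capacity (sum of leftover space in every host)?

Sorted descending: 30, 30, 29, 27, 27, 27, 26, 25.
30 vCPU → host 1 (remaining 18 vCPU)
30 vCPU → host 2 (remaining 18 vCPU)
29 vCPU → host 3 (remaining 19 vCPU)
27 vCPU → host 4 (remaining 21 vCPU)
27 vCPU → host 5 (remaining 21 vCPU)
27 vCPU → host 6 (remaining 21 vCPU)
26 vCPU → host 7 (remaining 22 vCPU)
25 vCPU → host 8 (remaining 23 vCPU)
8 hosts × 48 vCPU = 384 vCPU; used 221 vCPU; unused 163 vCPU.

163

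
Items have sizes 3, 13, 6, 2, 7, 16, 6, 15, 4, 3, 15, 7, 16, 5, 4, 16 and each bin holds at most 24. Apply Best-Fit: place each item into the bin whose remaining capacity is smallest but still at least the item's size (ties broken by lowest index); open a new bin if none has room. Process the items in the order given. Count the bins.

3 → bin 1 (remaining 21)
13 → bin 1 (remaining 8)
6 → bin 1 (remaining 2)
2 → bin 1 (remaining 0)
7 → bin 2 (remaining 17)
16 → bin 2 (remaining 1)
6 → bin 3 (remaining 18)
15 → bin 3 (remaining 3)
4 → bin 4 (remaining 20)
3 → bin 3 (remaining 0)
15 → bin 4 (remaining 5)
7 → bin 5 (remaining 17)
16 → bin 5 (remaining 1)
5 → bin 4 (remaining 0)
4 → bin 6 (remaining 20)
16 → bin 6 (remaining 4)

6 bins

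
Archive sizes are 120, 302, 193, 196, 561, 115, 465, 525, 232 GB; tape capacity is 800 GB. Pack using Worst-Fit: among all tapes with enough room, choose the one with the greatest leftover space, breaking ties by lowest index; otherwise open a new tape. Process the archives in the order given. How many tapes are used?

4 tapes

tape 1: place 120 GB, 680 GB left
tape 1: place 302 GB, 378 GB left
tape 1: place 193 GB, 185 GB left
tape 2: place 196 GB, 604 GB left
tape 2: place 561 GB, 43 GB left
tape 1: place 115 GB, 70 GB left
tape 3: place 465 GB, 335 GB left
tape 4: place 525 GB, 275 GB left
tape 3: place 232 GB, 103 GB left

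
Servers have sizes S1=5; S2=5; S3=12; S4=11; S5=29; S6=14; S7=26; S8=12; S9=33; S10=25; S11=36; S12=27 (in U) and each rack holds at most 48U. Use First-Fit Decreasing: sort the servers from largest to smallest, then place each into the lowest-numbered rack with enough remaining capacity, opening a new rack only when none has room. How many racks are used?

Sorted descending: 36, 33, 29, 27, 26, 25, 14, 12, 12, 11, 5, 5.
36U → rack 1 (remaining 12U)
33U → rack 2 (remaining 15U)
29U → rack 3 (remaining 19U)
27U → rack 4 (remaining 21U)
26U → rack 5 (remaining 22U)
25U → rack 6 (remaining 23U)
14U → rack 2 (remaining 1U)
12U → rack 1 (remaining 0U)
12U → rack 3 (remaining 7U)
11U → rack 4 (remaining 10U)
5U → rack 3 (remaining 2U)
5U → rack 4 (remaining 5U)

6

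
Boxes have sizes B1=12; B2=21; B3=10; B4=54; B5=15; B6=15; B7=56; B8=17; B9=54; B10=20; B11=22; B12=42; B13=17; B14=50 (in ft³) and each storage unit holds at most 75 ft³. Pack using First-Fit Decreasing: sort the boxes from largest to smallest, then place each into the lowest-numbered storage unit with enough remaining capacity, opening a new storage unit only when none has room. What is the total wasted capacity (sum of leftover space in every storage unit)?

45

Sorted descending: 56, 54, 54, 50, 42, 22, 21, 20, 17, 17, 15, 15, 12, 10.
56 ft³ → storage unit 1 (remaining 19 ft³)
54 ft³ → storage unit 2 (remaining 21 ft³)
54 ft³ → storage unit 3 (remaining 21 ft³)
50 ft³ → storage unit 4 (remaining 25 ft³)
42 ft³ → storage unit 5 (remaining 33 ft³)
22 ft³ → storage unit 4 (remaining 3 ft³)
21 ft³ → storage unit 2 (remaining 0 ft³)
20 ft³ → storage unit 3 (remaining 1 ft³)
17 ft³ → storage unit 1 (remaining 2 ft³)
17 ft³ → storage unit 5 (remaining 16 ft³)
15 ft³ → storage unit 5 (remaining 1 ft³)
15 ft³ → storage unit 6 (remaining 60 ft³)
12 ft³ → storage unit 6 (remaining 48 ft³)
10 ft³ → storage unit 6 (remaining 38 ft³)
6 storage units × 75 ft³ = 450 ft³; used 405 ft³; unused 45 ft³.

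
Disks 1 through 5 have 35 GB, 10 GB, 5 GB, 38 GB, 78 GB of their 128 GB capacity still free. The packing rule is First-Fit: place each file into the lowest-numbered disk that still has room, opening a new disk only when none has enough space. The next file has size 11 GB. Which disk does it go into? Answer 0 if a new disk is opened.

Disks with room: disk 1 (35 GB), disk 4 (38 GB), disk 5 (78 GB).
The first with room is disk 1.

1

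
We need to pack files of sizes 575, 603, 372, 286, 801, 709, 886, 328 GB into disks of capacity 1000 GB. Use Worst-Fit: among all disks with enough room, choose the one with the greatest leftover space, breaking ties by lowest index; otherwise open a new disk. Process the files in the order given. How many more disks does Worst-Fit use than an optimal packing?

1

Worst-Fit: [575,372] [603,286] [801] [709] [886] [328] → 6 disks.
Total size 4560 GB; any packing needs at least ⌈4560/1000⌉ = 5 disks.
An optimal packing achieves that bound: [886] [801] [709,286] [603,372] [575,328] → 5 disks.
Excess: 6 − 5 = 1.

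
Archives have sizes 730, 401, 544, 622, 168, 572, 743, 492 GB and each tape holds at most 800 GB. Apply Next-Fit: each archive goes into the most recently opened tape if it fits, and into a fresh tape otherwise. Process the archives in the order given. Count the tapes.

7

Put 730 GB in tape 1; 70 GB remain.
Put 401 GB in tape 2; 399 GB remain.
Put 544 GB in tape 3; 256 GB remain.
Put 622 GB in tape 4; 178 GB remain.
Put 168 GB in tape 4; 10 GB remain.
Put 572 GB in tape 5; 228 GB remain.
Put 743 GB in tape 6; 57 GB remain.
Put 492 GB in tape 7; 308 GB remain.
Final tapes: [730] [401] [544] [622,168] [572] [743] [492].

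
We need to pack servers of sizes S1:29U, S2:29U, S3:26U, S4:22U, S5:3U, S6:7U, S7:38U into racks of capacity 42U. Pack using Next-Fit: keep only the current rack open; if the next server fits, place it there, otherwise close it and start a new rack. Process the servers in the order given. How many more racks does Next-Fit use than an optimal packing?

Next-Fit: [29] [29] [26] [22,3,7] [38] → 5 racks.
5 servers exceed 21U (half the capacity), and no two of those can share a rack, so at least 5 racks are needed.
So 5 is already optimal.

0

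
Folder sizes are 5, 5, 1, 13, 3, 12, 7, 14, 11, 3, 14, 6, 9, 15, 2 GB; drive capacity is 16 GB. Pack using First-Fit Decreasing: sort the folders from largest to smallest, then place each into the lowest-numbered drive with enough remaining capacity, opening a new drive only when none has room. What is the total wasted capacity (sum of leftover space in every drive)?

8

Sorted descending: 15, 14, 14, 13, 12, 11, 9, 7, 6, 5, 5, 3, 3, 2, 1.
drive 1: place 15 GB, 1 GB left
drive 2: place 14 GB, 2 GB left
drive 3: place 14 GB, 2 GB left
drive 4: place 13 GB, 3 GB left
drive 5: place 12 GB, 4 GB left
drive 6: place 11 GB, 5 GB left
drive 7: place 9 GB, 7 GB left
drive 7: place 7 GB, 0 GB left
drive 8: place 6 GB, 10 GB left
drive 6: place 5 GB, 0 GB left
drive 8: place 5 GB, 5 GB left
drive 4: place 3 GB, 0 GB left
drive 5: place 3 GB, 1 GB left
drive 2: place 2 GB, 0 GB left
drive 1: place 1 GB, 0 GB left
8 drives × 16 GB = 128 GB; used 120 GB; unused 8 GB.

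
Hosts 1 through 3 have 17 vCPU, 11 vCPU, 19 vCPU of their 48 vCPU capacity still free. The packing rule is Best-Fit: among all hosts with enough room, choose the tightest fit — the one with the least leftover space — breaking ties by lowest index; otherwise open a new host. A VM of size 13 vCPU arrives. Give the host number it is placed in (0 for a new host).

Hosts with room: host 1 (17 vCPU), host 3 (19 vCPU).
Tightest fit is host 1 with 17 vCPU free.

1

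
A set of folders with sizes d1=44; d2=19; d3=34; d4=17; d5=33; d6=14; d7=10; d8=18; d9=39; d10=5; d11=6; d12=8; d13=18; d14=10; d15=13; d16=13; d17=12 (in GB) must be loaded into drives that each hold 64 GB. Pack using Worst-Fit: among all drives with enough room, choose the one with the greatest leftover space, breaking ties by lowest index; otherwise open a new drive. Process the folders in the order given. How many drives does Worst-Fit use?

Put d1 (44 GB) in drive 1; 20 GB remain.
Put d2 (19 GB) in drive 1; 1 GB remain.
Put d3 (34 GB) in drive 2; 30 GB remain.
Put d4 (17 GB) in drive 2; 13 GB remain.
Put d5 (33 GB) in drive 3; 31 GB remain.
Put d6 (14 GB) in drive 3; 17 GB remain.
Put d7 (10 GB) in drive 3; 7 GB remain.
Put d8 (18 GB) in drive 4; 46 GB remain.
Put d9 (39 GB) in drive 4; 7 GB remain.
Put d10 (5 GB) in drive 2; 8 GB remain.
Put d11 (6 GB) in drive 2; 2 GB remain.
Put d12 (8 GB) in drive 5; 56 GB remain.
Put d13 (18 GB) in drive 5; 38 GB remain.
Put d14 (10 GB) in drive 5; 28 GB remain.
Put d15 (13 GB) in drive 5; 15 GB remain.
Put d16 (13 GB) in drive 5; 2 GB remain.
Put d17 (12 GB) in drive 6; 52 GB remain.
Final drives: [44,19] [34,17,5,6] [33,14,10] [18,39] [8,18,10,13,13] [12].

6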